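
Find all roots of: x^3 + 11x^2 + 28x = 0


The constant term is 0, so x = 0 is a root. Factor out x:
  x^2 + 11x + 28 = 0
Solve the quadratic x^2 + 11x + 28 = 0: discriminant = 11^2 - 4(1)(28) = 121 - 112 = 9.
sqrt(9) = 3, so x = (-11 ± 3)/2: x = -4 or x = -7.
Collecting all roots found:

x = -7, x = -4, x = 0


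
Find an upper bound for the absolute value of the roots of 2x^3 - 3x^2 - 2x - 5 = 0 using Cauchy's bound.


Cauchy's bound: all roots r satisfy |r| <= 1 + max(|a_i/a_n|) for i = 0,...,n-1
where a_n is the leading coefficient.

Coefficients: [2, -3, -2, -5]
Leading coefficient a_n = 2
Ratios |a_i/a_n|: 3/2, 1, 5/2
Maximum ratio: 5/2
Cauchy's bound: |r| <= 1 + 5/2 = 7/2

Upper bound = 7/2


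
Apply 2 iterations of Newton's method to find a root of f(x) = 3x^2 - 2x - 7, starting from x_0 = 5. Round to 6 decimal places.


Newton's method: x_(n+1) = x_n - f(x_n)/f'(x_n)
f(x) = 3x^2 - 2x - 7
f'(x) = 6x - 2

Iteration 1:
  f(5.000000) = 58.000000
  f'(5.000000) = 28.000000
  x_1 = 5.000000 - (58.000000)/(28.000000) = 2.928571

Iteration 2:
  f(2.928571) = 12.872449
  f'(2.928571) = 15.571429
  x_2 = 2.928571 - (12.872449)/(15.571429) = 2.101900

x_2 = 2.101900


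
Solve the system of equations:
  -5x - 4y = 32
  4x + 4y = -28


Using Cramer's rule:
Determinant D = (-5)(4) - (4)(-4) = -20 + 16 = -4
Dx = (32)(4) - (-28)(-4) = 128 - 112 = 16
Dy = (-5)(-28) - (4)(32) = 140 - 128 = 12
x = Dx/D = 16/-4 = -4
y = Dy/D = 12/-4 = -3

x = -4, y = -3


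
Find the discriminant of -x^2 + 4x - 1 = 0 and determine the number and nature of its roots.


For ax^2 + bx + c = 0, discriminant D = b^2 - 4ac
Here a = -1, b = 4, c = -1
D = (4)^2 - 4(-1)(-1) = 16 - 4 = 12

D = 12 > 0 but not a perfect square
The equation has 2 distinct real irrational roots.

Discriminant = 12, 2 distinct real irrational roots


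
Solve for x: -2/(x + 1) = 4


Multiply both sides by (x + 1): -2 = 4(x + 1)
Distribute: -2 = 4x + 4
4x = -2 - 4 = -6
x = -3/2

x = -3/2


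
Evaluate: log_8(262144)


We need the exponent such that 8^? = 262144
8^6 = 262144
Therefore log_8(262144) = 6

6


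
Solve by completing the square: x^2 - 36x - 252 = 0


Start: x^2 - 36x - 252 = 0
Move constant: x^2 - 36x = 252
Half of -36 is -18, squared is 324
Add 324 to both sides: x^2 - 36x + 324 = 576
(x - 18)^2 = 576
x - 18 = ±24
x = 18 + 24 = 42 or x = 18 - 24 = -6

x = -6, x = 42


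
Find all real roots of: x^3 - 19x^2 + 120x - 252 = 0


Let p(x) = x^3 - 19x^2 + 120x - 252. By the rational root theorem (leading coefficient 1), any rational root is an integer divisor of 252: try ±1, ±2, ... in turn.
Test x = 1: value = -150 ≠ 0.
Test x = -1: value = -392 ≠ 0.
Test x = 2: value = -80 ≠ 0.
Test x = -2: value = -576 ≠ 0.
Test x = 3: value = -36 ≠ 0.
Test x = -3: value = -810 ≠ 0.
Test x = 4: value = -12 ≠ 0.
Test x = -4: value = -1100 ≠ 0.
Test x = 6: value = 0 ✓, so (x - 6) is a factor.
Synthetic division by (x - 6): bring down 1; 1(6) - 19 = -13; (-13)(6) + 120 = 42; 42(6) - 252 = 0 → quotient x^2 - 13x + 42, remainder 0.
Solve the quadratic x^2 - 13x + 42 = 0: discriminant = (-13)^2 - 4(1)(42) = 169 - 168 = 1.
sqrt(1) = 1, so x = (13 ± 1)/2: x = 7 or x = 6.

x = 6 (multiplicity 2), x = 7


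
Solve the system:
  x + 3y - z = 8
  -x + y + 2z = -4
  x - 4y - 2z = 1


Using Cramer's rule. Expand each determinant along the first row.
D  = 1*[1*(-2) - 2*(-4)] - 3*[(-1)*(-2) - 2*1] + (-1)*[(-1)*(-4) - 1*1]
  = 1*(6) - 3*(0) + (-1)*(3) = 3
Dx = 8*[1*(-2) - 2*(-4)] - 3*[(-4)*(-2) - 2*1] + (-1)*[(-4)*(-4) - 1*1]
  = 8*(6) - 3*(6) + (-1)*(15) = 15
Dy = 1*[(-4)*(-2) - 2*1] - 8*[(-1)*(-2) - 2*1] + (-1)*[(-1)*1 - (-4)*1]
  = 1*(6) - 8*(0) + (-1)*(3) = 3
Dz = 1*[1*1 - (-4)*(-4)] - 3*[(-1)*1 - (-4)*1] + 8*[(-1)*(-4) - 1*1]
  = 1*(-15) - 3*(3) + 8*(3) = 0
x = Dx/D = 15/3 = 5, y = Dy/D = 3/3 = 1, z = Dz/D = 0/3 = 0
Check eq1: (1)(5) + (3)(1) + (-1)(0) = 8 = 8 ✓
Check eq2: (-1)(5) + (1)(1) + (2)(0) = -4 = -4 ✓
Check eq3: (1)(5) + (-4)(1) + (-2)(0) = 1 = 1 ✓

x = 5, y = 1, z = 0


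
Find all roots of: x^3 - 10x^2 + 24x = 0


The constant term is 0, so x = 0 is a root. Factor out x:
  x^2 - 10x + 24 = 0
Solve the quadratic x^2 - 10x + 24 = 0: discriminant = (-10)^2 - 4(1)(24) = 100 - 96 = 4.
sqrt(4) = 2, so x = (10 ± 2)/2: x = 6 or x = 4.
Collecting all roots found:

x = 0, x = 4, x = 6


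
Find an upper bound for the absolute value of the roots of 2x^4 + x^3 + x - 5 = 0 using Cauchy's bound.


Cauchy's bound: all roots r satisfy |r| <= 1 + max(|a_i/a_n|) for i = 0,...,n-1
where a_n is the leading coefficient.

Coefficients: [2, 1, 0, 1, -5]
Leading coefficient a_n = 2
Ratios |a_i/a_n|: 1/2, 0, 1/2, 5/2
Maximum ratio: 5/2
Cauchy's bound: |r| <= 1 + 5/2 = 7/2

Upper bound = 7/2


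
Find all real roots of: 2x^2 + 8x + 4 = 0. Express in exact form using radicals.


Using the quadratic formula: x = (-b ± sqrt(b^2 - 4ac)) / (2a)
Here a = 2, b = 8, c = 4
Discriminant = b^2 - 4ac = 8^2 - 4(2)(4) = 64 - 32 = 32
Since discriminant = 32 > 0, there are two real roots.
x = (-8 ± 4*sqrt(2)) / 4
Simplifying: x = -2 ± sqrt(2)
Numerically: x ≈ -0.5858 or x ≈ -3.4142

x = -2 + sqrt(2) or x = -2 - sqrt(2)


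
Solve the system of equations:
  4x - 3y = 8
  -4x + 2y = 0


Using Cramer's rule:
Determinant D = (4)(2) - (-4)(-3) = 8 - 12 = -4
Dx = (8)(2) - (0)(-3) = 16 - 0 = 16
Dy = (4)(0) - (-4)(8) = 0 + 32 = 32
x = Dx/D = 16/-4 = -4
y = Dy/D = 32/-4 = -8

x = -4, y = -8


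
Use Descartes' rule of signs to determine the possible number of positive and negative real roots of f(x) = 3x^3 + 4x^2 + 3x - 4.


Descartes' rule of signs:

For positive roots, count sign changes in f(x) = 3x^3 + 4x^2 + 3x - 4:
Signs of coefficients: +, +, +, -
Number of sign changes: 1
Possible positive real roots: 1

For negative roots, examine f(-x) = -3x^3 + 4x^2 - 3x - 4:
Signs of coefficients: -, +, -, -
Number of sign changes: 2
Possible negative real roots: 2, 0

Positive roots: 1; Negative roots: 2 or 0


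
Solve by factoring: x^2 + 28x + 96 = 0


We need two numbers that multiply to 96 and add to 28.
Those numbers are 24 and 4 (since 24 * 4 = 96 and 24 + 4 = 28).
So x^2 + 28x + 96 = (x + 24)(x + 4) = 0
Setting each factor to zero: x = -24 or x = -4

x = -24, x = -4


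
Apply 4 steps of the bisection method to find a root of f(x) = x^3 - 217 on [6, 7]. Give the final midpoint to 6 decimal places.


f(x) = x^3 - 217
f(6) = -1 < 0
f(7) = 126 > 0

Step 1: midpoint = (6.000000 + 7.000000)/2 = 6.500000
  f(6.500000) = 57.625000
  f(mid) > 0, so root is in [6.000000, 6.500000]

Step 2: midpoint = (6.000000 + 6.500000)/2 = 6.250000
  f(6.250000) = 27.140625
  f(mid) > 0, so root is in [6.000000, 6.250000]

Step 3: midpoint = (6.000000 + 6.250000)/2 = 6.125000
  f(6.125000) = 12.783203
  f(mid) > 0, so root is in [6.000000, 6.125000]

Step 4: midpoint = (6.000000 + 6.125000)/2 = 6.062500
  f(6.062500) = 5.820557
  f(mid) > 0, so root is in [6.000000, 6.062500]

midpoint = 6.062500


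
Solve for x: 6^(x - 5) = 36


Express both sides with the same base.
36 = 6^2
Since the bases match, equate exponents: x - 5 = 2
So x = 2 - (-5) = 7

x = 7


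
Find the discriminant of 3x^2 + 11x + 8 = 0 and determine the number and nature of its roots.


For ax^2 + bx + c = 0, discriminant D = b^2 - 4ac
Here a = 3, b = 11, c = 8
D = (11)^2 - 4(3)(8) = 121 - 96 = 25

D = 25 > 0 and is a perfect square (sqrt = 5)
The equation has 2 distinct real rational roots.

Discriminant = 25, 2 distinct real rational roots


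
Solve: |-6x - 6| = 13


An absolute value equation |expr| = 13 gives two cases:
Case 1: -6x - 6 = 13
  -6x = 19, so x = -19/6
Case 2: -6x - 6 = -13
  -6x = -7, so x = 7/6

x = -19/6, x = 7/6


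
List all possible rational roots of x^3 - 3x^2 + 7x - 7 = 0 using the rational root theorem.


Rational root theorem: possible roots are ±p/q where:
  p divides the constant term (-7): p ∈ {1, 7}
  q divides the leading coefficient (1): q ∈ {1}

All possible rational roots: -7, -1, 1, 7

-7, -1, 1, 7


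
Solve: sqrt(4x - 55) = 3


Square both sides: 4x - 55 = 3^2 = 9
4x = 9 + 55 = 64
x = 16
Check: sqrt(4*16 - 55) = sqrt(9) = 3 ✓

x = 16


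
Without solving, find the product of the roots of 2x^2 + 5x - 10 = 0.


By Vieta's formulas for ax^2 + bx + c = 0:
  Sum of roots = -b/a
  Product of roots = c/a

Here a = 2, b = 5, c = -10
Sum = -(5)/2 = -5/2
Product = -10/2 = -5

Product = -5


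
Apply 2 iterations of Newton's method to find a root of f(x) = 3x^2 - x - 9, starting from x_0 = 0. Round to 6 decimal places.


Newton's method: x_(n+1) = x_n - f(x_n)/f'(x_n)
f(x) = 3x^2 - x - 9
f'(x) = 6x - 1

Iteration 1:
  f(0.000000) = -9.000000
  f'(0.000000) = -1.000000
  x_1 = 0.000000 - (-9.000000)/(-1.000000) = -9.000000

Iteration 2:
  f(-9.000000) = 243.000000
  f'(-9.000000) = -55.000000
  x_2 = -9.000000 - (243.000000)/(-55.000000) = -4.581818

x_2 = -4.581818


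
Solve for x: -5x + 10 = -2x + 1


Starting with: -5x + 10 = -2x + 1
Move all x terms to left: (-5 + 2)x = 1 - 10
Simplify: -3x = -9
Divide both sides by -3: x = 3

x = 3


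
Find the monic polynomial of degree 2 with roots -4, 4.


A monic polynomial with roots -4, 4 is:
p(x) = (x + 4)(x - 4)
After multiplying by (x + 4): x + 4
After multiplying by (x - 4): x^2 - 16

x^2 - 16


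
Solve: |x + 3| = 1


An absolute value equation |expr| = 1 gives two cases:
Case 1: x + 3 = 1
  x = -2, so x = -2
Case 2: x + 3 = -1
  x = -4, so x = -4

x = -4, x = -2


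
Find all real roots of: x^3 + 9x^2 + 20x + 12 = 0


Let p(x) = x^3 + 9x^2 + 20x + 12. By the rational root theorem (leading coefficient 1), any rational root is an integer divisor of 12: try ±1, ±2, ... in turn.
Test x = 1: value = 42 ≠ 0.
Test x = -1: value = 0 ✓, so (x + 1) is a factor.
Synthetic division by (x + 1): bring down 1; 1(-1) + 9 = 8; 8(-1) + 20 = 12; 12(-1) + 12 = 0 → quotient x^2 + 8x + 12, remainder 0.
Solve the quadratic x^2 + 8x + 12 = 0: discriminant = 8^2 - 4(1)(12) = 64 - 48 = 16.
sqrt(16) = 4, so x = (-8 ± 4)/2: x = -2 or x = -6.

x = -6, x = -2, x = -1


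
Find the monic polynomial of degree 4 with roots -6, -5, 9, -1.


A monic polynomial with roots -6, -5, 9, -1 is:
p(x) = (x + 6)(x + 5)(x - 9)(x + 1)
After multiplying by (x + 6): x + 6
After multiplying by (x + 5): x^2 + 11x + 30
After multiplying by (x - 9): x^3 + 2x^2 - 69x - 270
After multiplying by (x + 1): x^4 + 3x^3 - 67x^2 - 339x - 270

x^4 + 3x^3 - 67x^2 - 339x - 270


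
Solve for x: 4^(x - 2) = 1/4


Express both sides with the same base.
1/4 = 4^(-1)
Since the bases match, equate exponents: x - 2 = -1
So x = -1 - (-2) = 1

x = 1


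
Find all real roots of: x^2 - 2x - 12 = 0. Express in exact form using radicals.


Using the quadratic formula: x = (-b ± sqrt(b^2 - 4ac)) / (2a)
Here a = 1, b = -2, c = -12
Discriminant = b^2 - 4ac = (-2)^2 - 4(1)(-12) = 4 + 48 = 52
Since discriminant = 52 > 0, there are two real roots.
x = (2 ± 2*sqrt(13)) / 2
Simplifying: x = 1 ± sqrt(13)
Numerically: x ≈ 4.6056 or x ≈ -2.6056

x = 1 + sqrt(13) or x = 1 - sqrt(13)


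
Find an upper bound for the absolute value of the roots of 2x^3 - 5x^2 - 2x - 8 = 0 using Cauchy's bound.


Cauchy's bound: all roots r satisfy |r| <= 1 + max(|a_i/a_n|) for i = 0,...,n-1
where a_n is the leading coefficient.

Coefficients: [2, -5, -2, -8]
Leading coefficient a_n = 2
Ratios |a_i/a_n|: 5/2, 1, 4
Maximum ratio: 4
Cauchy's bound: |r| <= 1 + 4 = 5

Upper bound = 5


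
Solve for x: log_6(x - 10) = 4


Convert to exponential form: x - 10 = 6^4 = 1296
x = 1296 + 10 = 1306
Check: log_6(1306 - 10) = log_6(1296) = log_6(1296) = 4 ✓

x = 1306


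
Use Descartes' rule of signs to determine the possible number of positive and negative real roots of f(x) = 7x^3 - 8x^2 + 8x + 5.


Descartes' rule of signs:

For positive roots, count sign changes in f(x) = 7x^3 - 8x^2 + 8x + 5:
Signs of coefficients: +, -, +, +
Number of sign changes: 2
Possible positive real roots: 2, 0

For negative roots, examine f(-x) = -7x^3 - 8x^2 - 8x + 5:
Signs of coefficients: -, -, -, +
Number of sign changes: 1
Possible negative real roots: 1

Positive roots: 2 or 0; Negative roots: 1


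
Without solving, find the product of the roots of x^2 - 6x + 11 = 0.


By Vieta's formulas for ax^2 + bx + c = 0:
  Sum of roots = -b/a
  Product of roots = c/a

Here a = 1, b = -6, c = 11
Sum = -(-6)/1 = 6
Product = 11/1 = 11

Product = 11


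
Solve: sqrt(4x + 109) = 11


Square both sides: 4x + 109 = 11^2 = 121
4x = 121 - 109 = 12
x = 3
Check: sqrt(4*3 + 109) = sqrt(121) = 11 ✓

x = 3


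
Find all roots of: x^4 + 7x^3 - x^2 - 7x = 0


The constant term is 0, so x = 0 is a root. Factor out x:
  x^3 + 7x^2 - x - 7 = 0
Let p(x) = x^3 + 7x^2 - x - 7. By the rational root theorem (leading coefficient 1), any rational root is an integer divisor of 7: try ±1, ±2, ... in turn.
Test x = 1: value = 0 ✓, so (x - 1) is a factor.
Synthetic division by (x - 1): bring down 1; 1(1) + 7 = 8; 8(1) - 1 = 7; 7(1) - 7 = 0 → quotient x^2 + 8x + 7, remainder 0.
Solve the quadratic x^2 + 8x + 7 = 0: discriminant = 8^2 - 4(1)(7) = 64 - 28 = 36.
sqrt(36) = 6, so x = (-8 ± 6)/2: x = -1 or x = -7.
Collecting all roots found:

x = -7, x = -1, x = 0, x = 1


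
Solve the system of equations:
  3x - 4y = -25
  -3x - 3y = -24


Using Cramer's rule:
Determinant D = (3)(-3) - (-3)(-4) = -9 - 12 = -21
Dx = (-25)(-3) - (-24)(-4) = 75 - 96 = -21
Dy = (3)(-24) - (-3)(-25) = -72 - 75 = -147
x = Dx/D = -21/-21 = 1
y = Dy/D = -147/-21 = 7

x = 1, y = 7


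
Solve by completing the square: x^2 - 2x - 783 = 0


Start: x^2 - 2x - 783 = 0
Move constant: x^2 - 2x = 783
Half of -2 is -1, squared is 1
Add 1 to both sides: x^2 - 2x + 1 = 784
(x - 1)^2 = 784
x - 1 = ±28
x = 1 + 28 = 29 or x = 1 - 28 = -27

x = -27, x = 29


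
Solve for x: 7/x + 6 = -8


Subtract 6 from both sides: 7/x = -14
Multiply both sides by x: 7 = -14 * x
Divide by -14: x = -1/2

x = -1/2


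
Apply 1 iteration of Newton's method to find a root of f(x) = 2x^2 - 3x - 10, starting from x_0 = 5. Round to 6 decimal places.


Newton's method: x_(n+1) = x_n - f(x_n)/f'(x_n)
f(x) = 2x^2 - 3x - 10
f'(x) = 4x - 3

Iteration 1:
  f(5.000000) = 25.000000
  f'(5.000000) = 17.000000
  x_1 = 5.000000 - (25.000000)/(17.000000) = 3.529412

x_1 = 3.529412


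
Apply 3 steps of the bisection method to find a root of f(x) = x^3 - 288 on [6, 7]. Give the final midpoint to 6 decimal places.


f(x) = x^3 - 288
f(6) = -72 < 0
f(7) = 55 > 0

Step 1: midpoint = (6.000000 + 7.000000)/2 = 6.500000
  f(6.500000) = -13.375000
  f(mid) < 0, so root is in [6.500000, 7.000000]

Step 2: midpoint = (6.500000 + 7.000000)/2 = 6.750000
  f(6.750000) = 19.546875
  f(mid) > 0, so root is in [6.500000, 6.750000]

Step 3: midpoint = (6.500000 + 6.750000)/2 = 6.625000
  f(6.625000) = 2.775391
  f(mid) > 0, so root is in [6.500000, 6.625000]

midpoint = 6.625000


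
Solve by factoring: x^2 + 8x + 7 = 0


We need two numbers that multiply to 7 and add to 8.
Those numbers are 1 and 7 (since 1 * 7 = 7 and 1 + 7 = 8).
So x^2 + 8x + 7 = (x + 1)(x + 7) = 0
Setting each factor to zero: x = -1 or x = -7

x = -7, x = -1


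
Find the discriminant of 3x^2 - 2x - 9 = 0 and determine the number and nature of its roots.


For ax^2 + bx + c = 0, discriminant D = b^2 - 4ac
Here a = 3, b = -2, c = -9
D = (-2)^2 - 4(3)(-9) = 4 + 108 = 112

D = 112 > 0 but not a perfect square
The equation has 2 distinct real irrational roots.

Discriminant = 112, 2 distinct real irrational roots


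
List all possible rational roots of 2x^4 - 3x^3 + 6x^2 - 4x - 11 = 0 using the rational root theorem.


Rational root theorem: possible roots are ±p/q where:
  p divides the constant term (-11): p ∈ {1, 11}
  q divides the leading coefficient (2): q ∈ {1, 2}

All possible rational roots: -11, -11/2, -1, -1/2, 1/2, 1, 11/2, 11

-11, -11/2, -1, -1/2, 1/2, 1, 11/2, 11


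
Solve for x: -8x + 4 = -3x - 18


Starting with: -8x + 4 = -3x - 18
Move all x terms to left: (-8 + 3)x = -18 - 4
Simplify: -5x = -22
Divide both sides by -5: x = 22/5

x = 22/5


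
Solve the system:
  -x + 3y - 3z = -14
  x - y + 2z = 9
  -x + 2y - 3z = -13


Using Cramer's rule. Expand each determinant along the first row.
D  = (-1)*[(-1)*(-3) - 2*2] - 3*[1*(-3) - 2*(-1)] + (-3)*[1*2 - (-1)*(-1)]
  = (-1)*(-1) - 3*(-1) + (-3)*(1) = 1
Dx = (-14)*[(-1)*(-3) - 2*2] - 3*[9*(-3) - 2*(-13)] + (-3)*[9*2 - (-1)*(-13)]
  = (-14)*(-1) - 3*(-1) + (-3)*(5) = 2
Dy = (-1)*[9*(-3) - 2*(-13)] - (-14)*[1*(-3) - 2*(-1)] + (-3)*[1*(-13) - 9*(-1)]
  = (-1)*(-1) - (-14)*(-1) + (-3)*(-4) = -1
Dz = (-1)*[(-1)*(-13) - 9*2] - 3*[1*(-13) - 9*(-1)] + (-14)*[1*2 - (-1)*(-1)]
  = (-1)*(-5) - 3*(-4) + (-14)*(1) = 3
x = Dx/D = 2/1 = 2, y = Dy/D = -1/1 = -1, z = Dz/D = 3/1 = 3
Check eq1: (-1)(2) + (3)(-1) + (-3)(3) = -14 = -14 ✓
Check eq2: (1)(2) + (-1)(-1) + (2)(3) = 9 = 9 ✓
Check eq3: (-1)(2) + (2)(-1) + (-3)(3) = -13 = -13 ✓

x = 2, y = -1, z = 3


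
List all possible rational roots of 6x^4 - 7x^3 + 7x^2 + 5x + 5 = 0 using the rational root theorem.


Rational root theorem: possible roots are ±p/q where:
  p divides the constant term (5): p ∈ {1, 5}
  q divides the leading coefficient (6): q ∈ {1, 2, 3, 6}

All possible rational roots: -5, -5/2, -5/3, -1, -5/6, -1/2, -1/3, -1/6, 1/6, 1/3, 1/2, 5/6, 1, 5/3, 5/2, 5

-5, -5/2, -5/3, -1, -5/6, -1/2, -1/3, -1/6, 1/6, 1/3, 1/2, 5/6, 1, 5/3, 5/2, 5


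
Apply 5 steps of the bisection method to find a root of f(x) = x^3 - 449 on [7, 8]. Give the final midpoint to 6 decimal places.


f(x) = x^3 - 449
f(7) = -106 < 0
f(8) = 63 > 0

Step 1: midpoint = (7.000000 + 8.000000)/2 = 7.500000
  f(7.500000) = -27.125000
  f(mid) < 0, so root is in [7.500000, 8.000000]

Step 2: midpoint = (7.500000 + 8.000000)/2 = 7.750000
  f(7.750000) = 16.484375
  f(mid) > 0, so root is in [7.500000, 7.750000]

Step 3: midpoint = (7.500000 + 7.750000)/2 = 7.625000
  f(7.625000) = -5.677734
  f(mid) < 0, so root is in [7.625000, 7.750000]

Step 4: midpoint = (7.625000 + 7.750000)/2 = 7.687500
  f(7.687500) = 5.313232
  f(mid) > 0, so root is in [7.625000, 7.687500]

Step 5: midpoint = (7.625000 + 7.687500)/2 = 7.656250
  f(7.656250) = -0.204681
  f(mid) < 0, so root is in [7.656250, 7.687500]

midpoint = 7.656250


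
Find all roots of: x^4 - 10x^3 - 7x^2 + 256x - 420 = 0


Let p(x) = x^4 - 10x^3 - 7x^2 + 256x - 420. By the rational root theorem (leading coefficient 1), any rational root is an integer divisor of 420: try ±1, ±2, ... in turn.
Test x = 1: value = -180 ≠ 0.
Test x = -1: value = -672 ≠ 0.
Test x = 2: value = 0 ✓, so (x - 2) is a factor.
Synthetic division by (x - 2): bring down 1; 1(2) - 10 = -8; (-8)(2) - 7 = -23; (-23)(2) + 256 = 210; 210(2) - 420 = 0 → quotient x^3 - 8x^2 - 23x + 210, remainder 0.
Continue with the quotient x^3 - 8x^2 - 23x + 210 (candidates must divide 210; re-test x = 2 first in case it repeats).
Test x = 2: value = 140 ≠ 0.
Test x = -2: value = 216 ≠ 0.
Test x = 3: value = 96 ≠ 0.
Test x = -3: value = 180 ≠ 0.
Test x = 5: value = 20 ≠ 0.
Test x = -5: value = 0 ✓, so (x + 5) is a factor.
Synthetic division by (x + 5): bring down 1; 1(-5) - 8 = -13; (-13)(-5) - 23 = 42; 42(-5) + 210 = 0 → quotient x^2 - 13x + 42, remainder 0.
Solve the quadratic x^2 - 13x + 42 = 0: discriminant = (-13)^2 - 4(1)(42) = 169 - 168 = 1.
sqrt(1) = 1, so x = (13 ± 1)/2: x = 7 or x = 6.
Collecting all roots found:

x = -5, x = 2, x = 6, x = 7


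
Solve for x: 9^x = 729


Express both sides with the same base.
729 = 9^3
Since the bases match: x = 3

x = 3


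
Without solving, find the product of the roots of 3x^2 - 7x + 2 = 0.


By Vieta's formulas for ax^2 + bx + c = 0:
  Sum of roots = -b/a
  Product of roots = c/a

Here a = 3, b = -7, c = 2
Sum = -(-7)/3 = 7/3
Product = 2/3 = 2/3

Product = 2/3


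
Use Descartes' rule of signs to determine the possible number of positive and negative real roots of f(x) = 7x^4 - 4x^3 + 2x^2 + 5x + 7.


Descartes' rule of signs:

For positive roots, count sign changes in f(x) = 7x^4 - 4x^3 + 2x^2 + 5x + 7:
Signs of coefficients: +, -, +, +, +
Number of sign changes: 2
Possible positive real roots: 2, 0

For negative roots, examine f(-x) = 7x^4 + 4x^3 + 2x^2 - 5x + 7:
Signs of coefficients: +, +, +, -, +
Number of sign changes: 2
Possible negative real roots: 2, 0

Positive roots: 2 or 0; Negative roots: 2 or 0


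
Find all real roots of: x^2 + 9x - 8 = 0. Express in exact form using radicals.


Using the quadratic formula: x = (-b ± sqrt(b^2 - 4ac)) / (2a)
Here a = 1, b = 9, c = -8
Discriminant = b^2 - 4ac = 9^2 - 4(1)(-8) = 81 + 32 = 113
Since discriminant = 113 > 0, there are two real roots.
x = (-9 ± sqrt(113)) / 2
Numerically: x ≈ 0.8151 or x ≈ -9.8151

x = (-9 + sqrt(113)) / 2 or x = (-9 - sqrt(113)) / 2


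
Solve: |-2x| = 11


An absolute value equation |expr| = 11 gives two cases:
Case 1: -2x = 11
  -2x = 11, so x = -11/2
Case 2: -2x = -11
  -2x = -11, so x = 11/2

x = -11/2, x = 11/2


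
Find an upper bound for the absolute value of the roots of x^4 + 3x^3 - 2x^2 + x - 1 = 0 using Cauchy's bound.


Cauchy's bound: all roots r satisfy |r| <= 1 + max(|a_i/a_n|) for i = 0,...,n-1
where a_n is the leading coefficient.

Coefficients: [1, 3, -2, 1, -1]
Leading coefficient a_n = 1
Ratios |a_i/a_n|: 3, 2, 1, 1
Maximum ratio: 3
Cauchy's bound: |r| <= 1 + 3 = 4

Upper bound = 4


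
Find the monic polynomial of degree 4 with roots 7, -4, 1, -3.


A monic polynomial with roots 7, -4, 1, -3 is:
p(x) = (x - 7)(x + 4)(x - 1)(x + 3)
After multiplying by (x - 7): x - 7
After multiplying by (x + 4): x^2 - 3x - 28
After multiplying by (x - 1): x^3 - 4x^2 - 25x + 28
After multiplying by (x + 3): x^4 - x^3 - 37x^2 - 47x + 84

x^4 - x^3 - 37x^2 - 47x + 84


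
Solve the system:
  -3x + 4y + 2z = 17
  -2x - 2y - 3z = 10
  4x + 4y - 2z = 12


Using Cramer's rule. Expand each determinant along the first row.
D  = (-3)*[(-2)*(-2) - (-3)*4] - 4*[(-2)*(-2) - (-3)*4] + 2*[(-2)*4 - (-2)*4]
  = (-3)*(16) - 4*(16) + 2*(0) = -112
Dx = 17*[(-2)*(-2) - (-3)*4] - 4*[10*(-2) - (-3)*12] + 2*[10*4 - (-2)*12]
  = 17*(16) - 4*(16) + 2*(64) = 336
Dy = (-3)*[10*(-2) - (-3)*12] - 17*[(-2)*(-2) - (-3)*4] + 2*[(-2)*12 - 10*4]
  = (-3)*(16) - 17*(16) + 2*(-64) = -448
Dz = (-3)*[(-2)*12 - 10*4] - 4*[(-2)*12 - 10*4] + 17*[(-2)*4 - (-2)*4]
  = (-3)*(-64) - 4*(-64) + 17*(0) = 448
x = Dx/D = 336/-112 = -3, y = Dy/D = -448/-112 = 4, z = Dz/D = 448/-112 = -4
Check eq1: (-3)(-3) + (4)(4) + (2)(-4) = 17 = 17 ✓
Check eq2: (-2)(-3) + (-2)(4) + (-3)(-4) = 10 = 10 ✓
Check eq3: (4)(-3) + (4)(4) + (-2)(-4) = 12 = 12 ✓

x = -3, y = 4, z = -4


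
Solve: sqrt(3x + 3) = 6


Square both sides: 3x + 3 = 6^2 = 36
3x = 36 - 3 = 33
x = 11
Check: sqrt(3*11 + 3) = sqrt(36) = 6 ✓

x = 11


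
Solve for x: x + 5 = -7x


Starting with: x + 5 = -7x
Move all x terms to left: (1 + 7)x = 0 - 5
Simplify: 8x = -5
Divide both sides by 8: x = -5/8

x = -5/8


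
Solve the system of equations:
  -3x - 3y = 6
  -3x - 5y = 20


Using Cramer's rule:
Determinant D = (-3)(-5) - (-3)(-3) = 15 - 9 = 6
Dx = (6)(-5) - (20)(-3) = -30 + 60 = 30
Dy = (-3)(20) - (-3)(6) = -60 + 18 = -42
x = Dx/D = 30/6 = 5
y = Dy/D = -42/6 = -7

x = 5, y = -7


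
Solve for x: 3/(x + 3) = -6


Multiply both sides by (x + 3): 3 = -6(x + 3)
Distribute: 3 = -6x - 18
-6x = 3 + 18 = 21
x = -7/2

x = -7/2


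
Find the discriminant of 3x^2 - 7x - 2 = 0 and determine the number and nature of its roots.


For ax^2 + bx + c = 0, discriminant D = b^2 - 4ac
Here a = 3, b = -7, c = -2
D = (-7)^2 - 4(3)(-2) = 49 + 24 = 73

D = 73 > 0 but not a perfect square
The equation has 2 distinct real irrational roots.

Discriminant = 73, 2 distinct real irrational roots


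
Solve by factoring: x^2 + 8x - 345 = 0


We need two numbers that multiply to -345 and add to 8.
Those numbers are -15 and 23 (since (-15) * 23 = -345 and (-15) + 23 = 8).
So x^2 + 8x - 345 = (x - 15)(x + 23) = 0
Setting each factor to zero: x = 15 or x = -23

x = -23, x = 15


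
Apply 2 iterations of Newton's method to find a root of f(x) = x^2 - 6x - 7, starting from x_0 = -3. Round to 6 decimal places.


Newton's method: x_(n+1) = x_n - f(x_n)/f'(x_n)
f(x) = x^2 - 6x - 7
f'(x) = 2x - 6

Iteration 1:
  f(-3.000000) = 20.000000
  f'(-3.000000) = -12.000000
  x_1 = -3.000000 - (20.000000)/(-12.000000) = -1.333333

Iteration 2:
  f(-1.333333) = 2.777778
  f'(-1.333333) = -8.666667
  x_2 = -1.333333 - (2.777778)/(-8.666667) = -1.012821

x_2 = -1.012821


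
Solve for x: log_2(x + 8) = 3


Convert to exponential form: x + 8 = 2^3 = 8
x = 8 - 8 = 0
Check: log_2(0 + 8) = log_2(8) = log_2(8) = 3 ✓

x = 0


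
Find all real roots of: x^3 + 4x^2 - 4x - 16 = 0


Let p(x) = x^3 + 4x^2 - 4x - 16. By the rational root theorem (leading coefficient 1), any rational root is an integer divisor of 16: try ±1, ±2, ... in turn.
Test x = 1: value = -15 ≠ 0.
Test x = -1: value = -9 ≠ 0.
Test x = 2: value = 0 ✓, so (x - 2) is a factor.
Synthetic division by (x - 2): bring down 1; 1(2) + 4 = 6; 6(2) - 4 = 8; 8(2) - 16 = 0 → quotient x^2 + 6x + 8, remainder 0.
Solve the quadratic x^2 + 6x + 8 = 0: discriminant = 6^2 - 4(1)(8) = 36 - 32 = 4.
sqrt(4) = 2, so x = (-6 ± 2)/2: x = -2 or x = -4.

x = -4, x = -2, x = 2


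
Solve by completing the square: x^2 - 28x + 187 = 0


Start: x^2 - 28x + 187 = 0
Move constant: x^2 - 28x = -187
Half of -28 is -14, squared is 196
Add 196 to both sides: x^2 - 28x + 196 = 9
(x - 14)^2 = 9
x - 14 = ±3
x = 14 + 3 = 17 or x = 14 - 3 = 11

x = 11, x = 17


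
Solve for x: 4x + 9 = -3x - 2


Starting with: 4x + 9 = -3x - 2
Move all x terms to left: (4 + 3)x = -2 - 9
Simplify: 7x = -11
Divide both sides by 7: x = -11/7

x = -11/7


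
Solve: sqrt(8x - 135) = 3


Square both sides: 8x - 135 = 3^2 = 9
8x = 9 + 135 = 144
x = 18
Check: sqrt(8*18 - 135) = sqrt(9) = 3 ✓

x = 18


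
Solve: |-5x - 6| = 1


An absolute value equation |expr| = 1 gives two cases:
Case 1: -5x - 6 = 1
  -5x = 7, so x = -7/5
Case 2: -5x - 6 = -1
  -5x = 5, so x = -1

x = -7/5, x = -1


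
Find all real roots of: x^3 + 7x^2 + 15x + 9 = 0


Let p(x) = x^3 + 7x^2 + 15x + 9. By the rational root theorem (leading coefficient 1), any rational root is an integer divisor of 9: try ±1, ±2, ... in turn.
Test x = 1: value = 32 ≠ 0.
Test x = -1: value = 0 ✓, so (x + 1) is a factor.
Synthetic division by (x + 1): bring down 1; 1(-1) + 7 = 6; 6(-1) + 15 = 9; 9(-1) + 9 = 0 → quotient x^2 + 6x + 9, remainder 0.
Solve the quadratic x^2 + 6x + 9 = 0: discriminant = 6^2 - 4(1)(9) = 36 - 36 = 0.
Discriminant = 0, so a double root: x = -6/2 = -3.

x = -3 (multiplicity 2), x = -1


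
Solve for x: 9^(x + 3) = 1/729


Express both sides with the same base.
1/729 = 9^(-3)
Since the bases match, equate exponents: x + 3 = -3
So x = -3 - (3) = -6

x = -6


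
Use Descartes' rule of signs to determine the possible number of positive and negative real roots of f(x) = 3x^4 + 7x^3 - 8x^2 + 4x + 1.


Descartes' rule of signs:

For positive roots, count sign changes in f(x) = 3x^4 + 7x^3 - 8x^2 + 4x + 1:
Signs of coefficients: +, +, -, +, +
Number of sign changes: 2
Possible positive real roots: 2, 0

For negative roots, examine f(-x) = 3x^4 - 7x^3 - 8x^2 - 4x + 1:
Signs of coefficients: +, -, -, -, +
Number of sign changes: 2
Possible negative real roots: 2, 0

Positive roots: 2 or 0; Negative roots: 2 or 0


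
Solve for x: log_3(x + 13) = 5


Convert to exponential form: x + 13 = 3^5 = 243
x = 243 - 13 = 230
Check: log_3(230 + 13) = log_3(243) = log_3(243) = 5 ✓

x = 230


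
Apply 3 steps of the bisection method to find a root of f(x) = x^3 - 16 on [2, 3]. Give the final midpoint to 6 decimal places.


f(x) = x^3 - 16
f(2) = -8 < 0
f(3) = 11 > 0

Step 1: midpoint = (2.000000 + 3.000000)/2 = 2.500000
  f(2.500000) = -0.375000
  f(mid) < 0, so root is in [2.500000, 3.000000]

Step 2: midpoint = (2.500000 + 3.000000)/2 = 2.750000
  f(2.750000) = 4.796875
  f(mid) > 0, so root is in [2.500000, 2.750000]

Step 3: midpoint = (2.500000 + 2.750000)/2 = 2.625000
  f(2.625000) = 2.087891
  f(mid) > 0, so root is in [2.500000, 2.625000]

midpoint = 2.625000


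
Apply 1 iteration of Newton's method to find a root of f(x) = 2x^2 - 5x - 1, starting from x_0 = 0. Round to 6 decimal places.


Newton's method: x_(n+1) = x_n - f(x_n)/f'(x_n)
f(x) = 2x^2 - 5x - 1
f'(x) = 4x - 5

Iteration 1:
  f(0.000000) = -1.000000
  f'(0.000000) = -5.000000
  x_1 = 0.000000 - (-1.000000)/(-5.000000) = -0.200000

x_1 = -0.200000


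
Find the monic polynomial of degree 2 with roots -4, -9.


A monic polynomial with roots -4, -9 is:
p(x) = (x + 4)(x + 9)
After multiplying by (x + 4): x + 4
After multiplying by (x + 9): x^2 + 13x + 36

x^2 + 13x + 36


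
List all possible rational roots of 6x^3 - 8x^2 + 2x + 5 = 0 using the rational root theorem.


Rational root theorem: possible roots are ±p/q where:
  p divides the constant term (5): p ∈ {1, 5}
  q divides the leading coefficient (6): q ∈ {1, 2, 3, 6}

All possible rational roots: -5, -5/2, -5/3, -1, -5/6, -1/2, -1/3, -1/6, 1/6, 1/3, 1/2, 5/6, 1, 5/3, 5/2, 5

-5, -5/2, -5/3, -1, -5/6, -1/2, -1/3, -1/6, 1/6, 1/3, 1/2, 5/6, 1, 5/3, 5/2, 5


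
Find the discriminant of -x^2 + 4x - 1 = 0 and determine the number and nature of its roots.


For ax^2 + bx + c = 0, discriminant D = b^2 - 4ac
Here a = -1, b = 4, c = -1
D = (4)^2 - 4(-1)(-1) = 16 - 4 = 12

D = 12 > 0 but not a perfect square
The equation has 2 distinct real irrational roots.

Discriminant = 12, 2 distinct real irrational roots


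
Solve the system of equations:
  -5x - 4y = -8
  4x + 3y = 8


Using Cramer's rule:
Determinant D = (-5)(3) - (4)(-4) = -15 + 16 = 1
Dx = (-8)(3) - (8)(-4) = -24 + 32 = 8
Dy = (-5)(8) - (4)(-8) = -40 + 32 = -8
x = Dx/D = 8/1 = 8
y = Dy/D = -8/1 = -8

x = 8, y = -8


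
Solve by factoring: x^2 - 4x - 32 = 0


We need two numbers that multiply to -32 and add to -4.
Those numbers are 4 and -8 (since 4 * (-8) = -32 and 4 + (-8) = -4).
So x^2 - 4x - 32 = (x + 4)(x - 8) = 0
Setting each factor to zero: x = -4 or x = 8

x = -4, x = 8


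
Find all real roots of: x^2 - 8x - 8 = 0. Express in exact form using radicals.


Using the quadratic formula: x = (-b ± sqrt(b^2 - 4ac)) / (2a)
Here a = 1, b = -8, c = -8
Discriminant = b^2 - 4ac = (-8)^2 - 4(1)(-8) = 64 + 32 = 96
Since discriminant = 96 > 0, there are two real roots.
x = (8 ± 4*sqrt(6)) / 2
Simplifying: x = 4 ± 2*sqrt(6)
Numerically: x ≈ 8.8990 or x ≈ -0.8990

x = 4 + 2*sqrt(6) or x = 4 - 2*sqrt(6)


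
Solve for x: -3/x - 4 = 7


Subtract -4 from both sides: -3/x = 11
Multiply both sides by x: -3 = 11 * x
Divide by 11: x = -3/11

x = -3/11


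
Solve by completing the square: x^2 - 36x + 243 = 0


Start: x^2 - 36x + 243 = 0
Move constant: x^2 - 36x = -243
Half of -36 is -18, squared is 324
Add 324 to both sides: x^2 - 36x + 324 = 81
(x - 18)^2 = 81
x - 18 = ±9
x = 18 + 9 = 27 or x = 18 - 9 = 9

x = 9, x = 27


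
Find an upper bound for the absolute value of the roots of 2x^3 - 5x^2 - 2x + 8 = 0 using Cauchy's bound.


Cauchy's bound: all roots r satisfy |r| <= 1 + max(|a_i/a_n|) for i = 0,...,n-1
where a_n is the leading coefficient.

Coefficients: [2, -5, -2, 8]
Leading coefficient a_n = 2
Ratios |a_i/a_n|: 5/2, 1, 4
Maximum ratio: 4
Cauchy's bound: |r| <= 1 + 4 = 5

Upper bound = 5


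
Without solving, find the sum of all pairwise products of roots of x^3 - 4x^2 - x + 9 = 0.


By Vieta's formulas for x^3 + bx^2 + cx + d = 0:
  r1 + r2 + r3 = -b/a = 4
  r1*r2 + r1*r3 + r2*r3 = c/a = -1
  r1*r2*r3 = -d/a = -9


Sum of pairwise products = -1


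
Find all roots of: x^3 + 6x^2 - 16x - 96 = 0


Let p(x) = x^3 + 6x^2 - 16x - 96. By the rational root theorem (leading coefficient 1), any rational root is an integer divisor of 96: try ±1, ±2, ... in turn.
Test x = 1: value = -105 ≠ 0.
Test x = -1: value = -75 ≠ 0.
Test x = 2: value = -96 ≠ 0.
Test x = -2: value = -48 ≠ 0.
Test x = 3: value = -63 ≠ 0.
Test x = -3: value = -21 ≠ 0.
Test x = 4: value = 0 ✓, so (x - 4) is a factor.
Synthetic division by (x - 4): bring down 1; 1(4) + 6 = 10; 10(4) - 16 = 24; 24(4) - 96 = 0 → quotient x^2 + 10x + 24, remainder 0.
Solve the quadratic x^2 + 10x + 24 = 0: discriminant = 10^2 - 4(1)(24) = 100 - 96 = 4.
sqrt(4) = 2, so x = (-10 ± 2)/2: x = -4 or x = -6.
Collecting all roots found:

x = -6, x = -4, x = 4


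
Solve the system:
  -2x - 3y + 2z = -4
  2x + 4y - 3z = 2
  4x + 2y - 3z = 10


Using Cramer's rule. Expand each determinant along the first row.
D  = (-2)*[4*(-3) - (-3)*2] - (-3)*[2*(-3) - (-3)*4] + 2*[2*2 - 4*4]
  = (-2)*(-6) - (-3)*(6) + 2*(-12) = 6
Dx = (-4)*[4*(-3) - (-3)*2] - (-3)*[2*(-3) - (-3)*10] + 2*[2*2 - 4*10]
  = (-4)*(-6) - (-3)*(24) + 2*(-36) = 24
Dy = (-2)*[2*(-3) - (-3)*10] - (-4)*[2*(-3) - (-3)*4] + 2*[2*10 - 2*4]
  = (-2)*(24) - (-4)*(6) + 2*(12) = 0
Dz = (-2)*[4*10 - 2*2] - (-3)*[2*10 - 2*4] + (-4)*[2*2 - 4*4]
  = (-2)*(36) - (-3)*(12) + (-4)*(-12) = 12
x = Dx/D = 24/6 = 4, y = Dy/D = 0/6 = 0, z = Dz/D = 12/6 = 2
Check eq1: (-2)(4) + (-3)(0) + (2)(2) = -4 = -4 ✓
Check eq2: (2)(4) + (4)(0) + (-3)(2) = 2 = 2 ✓
Check eq3: (4)(4) + (2)(0) + (-3)(2) = 10 = 10 ✓

x = 4, y = 0, z = 2


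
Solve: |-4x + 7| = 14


An absolute value equation |expr| = 14 gives two cases:
Case 1: -4x + 7 = 14
  -4x = 7, so x = -7/4
Case 2: -4x + 7 = -14
  -4x = -21, so x = 21/4

x = -7/4, x = 21/4


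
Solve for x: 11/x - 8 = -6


Subtract -8 from both sides: 11/x = 2
Multiply both sides by x: 11 = 2 * x
Divide by 2: x = 11/2

x = 11/2


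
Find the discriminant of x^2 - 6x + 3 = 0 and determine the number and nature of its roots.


For ax^2 + bx + c = 0, discriminant D = b^2 - 4ac
Here a = 1, b = -6, c = 3
D = (-6)^2 - 4(1)(3) = 36 - 12 = 24

D = 24 > 0 but not a perfect square
The equation has 2 distinct real irrational roots.

Discriminant = 24, 2 distinct real irrational roots


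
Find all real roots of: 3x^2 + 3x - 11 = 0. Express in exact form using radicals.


Using the quadratic formula: x = (-b ± sqrt(b^2 - 4ac)) / (2a)
Here a = 3, b = 3, c = -11
Discriminant = b^2 - 4ac = 3^2 - 4(3)(-11) = 9 + 132 = 141
Since discriminant = 141 > 0, there are two real roots.
x = (-3 ± sqrt(141)) / 6
Numerically: x ≈ 1.4791 or x ≈ -2.4791

x = (-3 + sqrt(141)) / 6 or x = (-3 - sqrt(141)) / 6


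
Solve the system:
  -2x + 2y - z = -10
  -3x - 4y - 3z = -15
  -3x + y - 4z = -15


Using Cramer's rule. Expand each determinant along the first row.
D  = (-2)*[(-4)*(-4) - (-3)*1] - 2*[(-3)*(-4) - (-3)*(-3)] + (-1)*[(-3)*1 - (-4)*(-3)]
  = (-2)*(19) - 2*(3) + (-1)*(-15) = -29
Dx = (-10)*[(-4)*(-4) - (-3)*1] - 2*[(-15)*(-4) - (-3)*(-15)] + (-1)*[(-15)*1 - (-4)*(-15)]
  = (-10)*(19) - 2*(15) + (-1)*(-75) = -145
Dy = (-2)*[(-15)*(-4) - (-3)*(-15)] - (-10)*[(-3)*(-4) - (-3)*(-3)] + (-1)*[(-3)*(-15) - (-15)*(-3)]
  = (-2)*(15) - (-10)*(3) + (-1)*(0) = 0
Dz = (-2)*[(-4)*(-15) - (-15)*1] - 2*[(-3)*(-15) - (-15)*(-3)] + (-10)*[(-3)*1 - (-4)*(-3)]
  = (-2)*(75) - 2*(0) + (-10)*(-15) = 0
x = Dx/D = -145/-29 = 5, y = Dy/D = 0/-29 = 0, z = Dz/D = 0/-29 = 0
Check eq1: (-2)(5) + (2)(0) + (-1)(0) = -10 = -10 ✓
Check eq2: (-3)(5) + (-4)(0) + (-3)(0) = -15 = -15 ✓
Check eq3: (-3)(5) + (1)(0) + (-4)(0) = -15 = -15 ✓

x = 5, y = 0, z = 0


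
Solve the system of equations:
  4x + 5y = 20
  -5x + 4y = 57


Using Cramer's rule:
Determinant D = (4)(4) - (-5)(5) = 16 + 25 = 41
Dx = (20)(4) - (57)(5) = 80 - 285 = -205
Dy = (4)(57) - (-5)(20) = 228 + 100 = 328
x = Dx/D = -205/41 = -5
y = Dy/D = 328/41 = 8

x = -5, y = 8


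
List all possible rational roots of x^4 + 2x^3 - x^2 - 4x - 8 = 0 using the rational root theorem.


Rational root theorem: possible roots are ±p/q where:
  p divides the constant term (-8): p ∈ {1, 2, 4, 8}
  q divides the leading coefficient (1): q ∈ {1}

All possible rational roots: -8, -4, -2, -1, 1, 2, 4, 8

-8, -4, -2, -1, 1, 2, 4, 8


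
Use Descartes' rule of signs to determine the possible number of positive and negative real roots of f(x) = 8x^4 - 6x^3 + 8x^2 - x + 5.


Descartes' rule of signs:

For positive roots, count sign changes in f(x) = 8x^4 - 6x^3 + 8x^2 - x + 5:
Signs of coefficients: +, -, +, -, +
Number of sign changes: 4
Possible positive real roots: 4, 2, 0

For negative roots, examine f(-x) = 8x^4 + 6x^3 + 8x^2 + x + 5:
Signs of coefficients: +, +, +, +, +
Number of sign changes: 0
Possible negative real roots: 0

Positive roots: 4 or 2 or 0; Negative roots: 0


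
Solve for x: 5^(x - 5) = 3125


Express both sides with the same base.
3125 = 5^5
Since the bases match, equate exponents: x - 5 = 5
So x = 5 - (-5) = 10

x = 10


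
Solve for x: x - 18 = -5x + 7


Starting with: x - 18 = -5x + 7
Move all x terms to left: (1 + 5)x = 7 + 18
Simplify: 6x = 25
Divide both sides by 6: x = 25/6

x = 25/6


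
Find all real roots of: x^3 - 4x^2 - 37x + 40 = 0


Let p(x) = x^3 - 4x^2 - 37x + 40. By the rational root theorem (leading coefficient 1), any rational root is an integer divisor of 40: try ±1, ±2, ... in turn.
Test x = 1: value = 0 ✓, so (x - 1) is a factor.
Synthetic division by (x - 1): bring down 1; 1(1) - 4 = -3; (-3)(1) - 37 = -40; (-40)(1) + 40 = 0 → quotient x^2 - 3x - 40, remainder 0.
Solve the quadratic x^2 - 3x - 40 = 0: discriminant = (-3)^2 - 4(1)(-40) = 9 + 160 = 169.
sqrt(169) = 13, so x = (3 ± 13)/2: x = 8 or x = -5.

x = -5, x = 1, x = 8


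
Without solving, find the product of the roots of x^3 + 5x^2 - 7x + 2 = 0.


By Vieta's formulas for x^3 + bx^2 + cx + d = 0:
  r1 + r2 + r3 = -b/a = -5
  r1*r2 + r1*r3 + r2*r3 = c/a = -7
  r1*r2*r3 = -d/a = -2


Product = -2


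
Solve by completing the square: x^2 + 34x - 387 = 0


Start: x^2 + 34x - 387 = 0
Move constant: x^2 + 34x = 387
Half of 34 is 17, squared is 289
Add 289 to both sides: x^2 + 34x + 289 = 676
(x + 17)^2 = 676
x + 17 = ±26
x = -17 + 26 = 9 or x = -17 - 26 = -43

x = -43, x = 9


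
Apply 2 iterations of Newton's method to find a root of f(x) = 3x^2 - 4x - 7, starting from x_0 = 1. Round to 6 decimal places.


Newton's method: x_(n+1) = x_n - f(x_n)/f'(x_n)
f(x) = 3x^2 - 4x - 7
f'(x) = 6x - 4

Iteration 1:
  f(1.000000) = -8.000000
  f'(1.000000) = 2.000000
  x_1 = 1.000000 - (-8.000000)/(2.000000) = 5.000000

Iteration 2:
  f(5.000000) = 48.000000
  f'(5.000000) = 26.000000
  x_2 = 5.000000 - (48.000000)/(26.000000) = 3.153846

x_2 = 3.153846


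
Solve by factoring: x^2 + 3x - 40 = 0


We need two numbers that multiply to -40 and add to 3.
Those numbers are -5 and 8 (since (-5) * 8 = -40 and (-5) + 8 = 3).
So x^2 + 3x - 40 = (x - 5)(x + 8) = 0
Setting each factor to zero: x = 5 or x = -8

x = -8, x = 5


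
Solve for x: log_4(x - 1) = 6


Convert to exponential form: x - 1 = 4^6 = 4096
x = 4096 + 1 = 4097
Check: log_4(4097 - 1) = log_4(4096) = log_4(4096) = 6 ✓

x = 4097


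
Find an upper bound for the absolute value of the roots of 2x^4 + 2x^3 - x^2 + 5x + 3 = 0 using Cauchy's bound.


Cauchy's bound: all roots r satisfy |r| <= 1 + max(|a_i/a_n|) for i = 0,...,n-1
where a_n is the leading coefficient.

Coefficients: [2, 2, -1, 5, 3]
Leading coefficient a_n = 2
Ratios |a_i/a_n|: 1, 1/2, 5/2, 3/2
Maximum ratio: 5/2
Cauchy's bound: |r| <= 1 + 5/2 = 7/2

Upper bound = 7/2


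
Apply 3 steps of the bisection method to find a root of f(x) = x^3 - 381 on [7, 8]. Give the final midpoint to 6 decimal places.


f(x) = x^3 - 381
f(7) = -38 < 0
f(8) = 131 > 0

Step 1: midpoint = (7.000000 + 8.000000)/2 = 7.500000
  f(7.500000) = 40.875000
  f(mid) > 0, so root is in [7.000000, 7.500000]

Step 2: midpoint = (7.000000 + 7.500000)/2 = 7.250000
  f(7.250000) = 0.078125
  f(mid) > 0, so root is in [7.000000, 7.250000]

Step 3: midpoint = (7.000000 + 7.250000)/2 = 7.125000
  f(7.125000) = -19.294922
  f(mid) < 0, so root is in [7.125000, 7.250000]

midpoint = 7.125000
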